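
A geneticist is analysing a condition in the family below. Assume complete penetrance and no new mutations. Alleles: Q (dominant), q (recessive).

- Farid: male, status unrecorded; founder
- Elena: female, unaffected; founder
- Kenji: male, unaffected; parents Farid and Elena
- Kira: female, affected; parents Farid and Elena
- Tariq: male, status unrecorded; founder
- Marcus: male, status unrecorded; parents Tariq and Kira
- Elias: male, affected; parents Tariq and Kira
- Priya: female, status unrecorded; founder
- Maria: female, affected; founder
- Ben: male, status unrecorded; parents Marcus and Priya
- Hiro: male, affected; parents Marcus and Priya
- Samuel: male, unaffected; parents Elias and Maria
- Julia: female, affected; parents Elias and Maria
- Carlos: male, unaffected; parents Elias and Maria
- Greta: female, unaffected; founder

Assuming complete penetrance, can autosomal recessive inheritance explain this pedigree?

Under autosomal recessive, Samuel (unaffected, male) cannot arise from Elias (affected) × Maria (affected).

No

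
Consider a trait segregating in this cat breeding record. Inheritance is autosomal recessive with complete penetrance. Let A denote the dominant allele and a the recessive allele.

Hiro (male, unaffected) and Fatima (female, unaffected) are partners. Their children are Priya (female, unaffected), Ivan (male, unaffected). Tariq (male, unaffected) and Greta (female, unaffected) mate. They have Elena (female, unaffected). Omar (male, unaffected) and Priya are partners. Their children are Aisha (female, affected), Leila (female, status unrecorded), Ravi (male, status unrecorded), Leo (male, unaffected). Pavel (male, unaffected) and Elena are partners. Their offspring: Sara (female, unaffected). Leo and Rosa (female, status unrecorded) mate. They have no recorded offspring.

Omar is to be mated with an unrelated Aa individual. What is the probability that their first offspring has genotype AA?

Omar is unaffected so carries A and passed a to Aisha (aa), so Omar is Aa.
The cross gives 1/4 AA : 1/2 Aa : 1/4 aa, so P(offspring has genotype AA) = 1/4.

1/4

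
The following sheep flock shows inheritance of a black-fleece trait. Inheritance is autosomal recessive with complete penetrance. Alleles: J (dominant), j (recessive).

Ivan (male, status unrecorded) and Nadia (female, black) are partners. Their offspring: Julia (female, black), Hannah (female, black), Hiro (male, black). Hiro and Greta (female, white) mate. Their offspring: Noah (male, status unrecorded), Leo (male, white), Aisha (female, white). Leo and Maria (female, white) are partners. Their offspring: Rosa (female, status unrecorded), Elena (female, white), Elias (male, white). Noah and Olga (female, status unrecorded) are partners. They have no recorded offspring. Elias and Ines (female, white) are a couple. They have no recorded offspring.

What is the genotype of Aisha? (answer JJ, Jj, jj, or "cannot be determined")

From phenotype alone, Aisha is JJ or Jj.
Aisha is white so carries J and received j from Hiro (jj), so Aisha is Jj.

Jj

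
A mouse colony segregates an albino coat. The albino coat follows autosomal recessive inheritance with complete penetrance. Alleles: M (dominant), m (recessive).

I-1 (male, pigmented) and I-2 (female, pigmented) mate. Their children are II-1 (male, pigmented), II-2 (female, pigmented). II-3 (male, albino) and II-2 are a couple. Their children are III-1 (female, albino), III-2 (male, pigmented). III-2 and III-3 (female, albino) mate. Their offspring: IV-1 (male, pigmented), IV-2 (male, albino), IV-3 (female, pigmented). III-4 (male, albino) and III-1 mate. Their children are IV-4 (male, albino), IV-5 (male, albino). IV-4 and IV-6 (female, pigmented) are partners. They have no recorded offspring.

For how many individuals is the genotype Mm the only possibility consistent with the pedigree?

Obligate heterozygotes: II-2 is pigmented so carries M and passed m to III-1 (mm), so II-2 is Mm; III-2 is pigmented so carries M and received m from II-3 (mm), so III-2 is Mm; IV-1 is pigmented so carries M and received m from III-3 (mm), so IV-1 is Mm; IV-3 is pigmented so carries M and received m from III-3 (mm), so IV-3 is Mm.
Every other individual is either homozygous by phenotype or has at least one consistent homozygous assignment, so the count is 4.

4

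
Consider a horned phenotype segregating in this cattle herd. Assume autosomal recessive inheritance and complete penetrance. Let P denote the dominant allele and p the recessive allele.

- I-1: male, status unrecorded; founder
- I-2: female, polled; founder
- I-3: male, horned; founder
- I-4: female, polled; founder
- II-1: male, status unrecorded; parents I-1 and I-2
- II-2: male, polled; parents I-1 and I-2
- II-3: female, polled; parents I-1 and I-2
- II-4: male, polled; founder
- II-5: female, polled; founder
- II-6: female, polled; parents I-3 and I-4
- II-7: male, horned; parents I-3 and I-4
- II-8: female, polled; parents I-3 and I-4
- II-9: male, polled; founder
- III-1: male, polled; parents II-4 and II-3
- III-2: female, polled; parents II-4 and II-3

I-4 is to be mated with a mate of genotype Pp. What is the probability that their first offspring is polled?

I-4 is polled so carries P and passed p to II-7 (pp), so I-4 is Pp.
The cross gives 1/4 PP : 1/2 Pp : 1/4 pp, so P(offspring is polled) = 3/4.

3/4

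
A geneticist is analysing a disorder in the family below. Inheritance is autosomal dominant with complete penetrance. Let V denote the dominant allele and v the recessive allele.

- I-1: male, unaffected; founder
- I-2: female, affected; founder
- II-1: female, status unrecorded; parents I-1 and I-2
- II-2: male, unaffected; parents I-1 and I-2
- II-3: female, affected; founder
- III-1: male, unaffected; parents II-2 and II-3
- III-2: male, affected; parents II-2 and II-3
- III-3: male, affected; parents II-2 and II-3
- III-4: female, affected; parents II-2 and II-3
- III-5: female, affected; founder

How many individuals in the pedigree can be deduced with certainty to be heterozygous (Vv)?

5

Obligate heterozygotes: I-2 is affected so carries V and passed v to II-2 (vv), so I-2 is Vv; II-3 is affected so carries V and passed v to III-1 (vv), so II-3 is Vv; III-2 is affected so carries V and received v from II-2 (vv), so III-2 is Vv; III-3 is affected so carries V and received v from II-2 (vv), so III-3 is Vv; III-4 is affected so carries V and received v from II-2 (vv), so III-4 is Vv.
Every other individual is either homozygous by phenotype or has at least one consistent homozygous assignment, so the count is 5.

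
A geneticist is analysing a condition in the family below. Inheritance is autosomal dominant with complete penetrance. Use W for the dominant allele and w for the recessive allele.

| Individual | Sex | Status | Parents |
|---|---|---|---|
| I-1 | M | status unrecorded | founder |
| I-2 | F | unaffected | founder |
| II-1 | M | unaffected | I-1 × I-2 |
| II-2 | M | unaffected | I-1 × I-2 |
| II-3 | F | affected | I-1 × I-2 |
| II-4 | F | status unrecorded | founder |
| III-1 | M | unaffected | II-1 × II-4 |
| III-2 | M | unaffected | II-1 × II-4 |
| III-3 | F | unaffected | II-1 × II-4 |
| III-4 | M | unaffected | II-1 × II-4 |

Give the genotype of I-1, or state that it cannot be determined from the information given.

From phenotype alone, I-1 is WW or Ww or ww.
I-1 passed W to II-3 (Ww, whose w came from I-2) and passed w to II-1 (ww), so I-1 is Ww.

Ww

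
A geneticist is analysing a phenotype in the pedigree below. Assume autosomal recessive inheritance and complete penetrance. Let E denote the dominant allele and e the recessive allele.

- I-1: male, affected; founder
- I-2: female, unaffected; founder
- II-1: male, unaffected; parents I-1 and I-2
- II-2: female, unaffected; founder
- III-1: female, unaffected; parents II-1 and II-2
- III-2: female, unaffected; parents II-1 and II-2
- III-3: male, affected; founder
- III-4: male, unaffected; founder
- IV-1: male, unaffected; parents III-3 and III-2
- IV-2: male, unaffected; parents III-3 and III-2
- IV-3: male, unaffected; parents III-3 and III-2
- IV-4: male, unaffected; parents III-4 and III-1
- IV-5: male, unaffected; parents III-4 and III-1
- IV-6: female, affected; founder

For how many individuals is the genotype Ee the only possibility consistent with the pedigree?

4

Obligate heterozygotes: II-1 is unaffected so carries E and received e from I-1 (ee), so II-1 is Ee; IV-1 is unaffected so carries E and received e from III-3 (ee), so IV-1 is Ee; IV-2 is unaffected so carries E and received e from III-3 (ee), so IV-2 is Ee; IV-3 is unaffected so carries E and received e from III-3 (ee), so IV-3 is Ee.
Every other individual is either homozygous by phenotype or has at least one consistent homozygous assignment, so the count is 4.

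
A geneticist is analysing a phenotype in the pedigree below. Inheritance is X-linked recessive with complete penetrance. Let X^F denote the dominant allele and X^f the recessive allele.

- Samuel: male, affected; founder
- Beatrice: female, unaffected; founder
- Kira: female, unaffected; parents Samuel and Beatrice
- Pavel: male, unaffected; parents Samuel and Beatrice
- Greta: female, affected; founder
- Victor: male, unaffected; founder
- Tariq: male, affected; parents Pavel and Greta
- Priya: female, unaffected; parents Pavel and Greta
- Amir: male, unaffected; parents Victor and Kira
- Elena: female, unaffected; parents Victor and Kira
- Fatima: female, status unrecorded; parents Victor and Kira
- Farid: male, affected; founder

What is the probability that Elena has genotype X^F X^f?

1/2

Victor is unaffected, so Victor is X^F Y.
Kira is unaffected so carries F and received f from Samuel (X^f Y), so Kira is X^F X^f.
Their cross gives offspring ratios 1/2 X^F X^F : 1/2 X^F X^f. Conditioning on Elena being unaffected, P(X^F X^f) = 1/2 / 1 = 1/2.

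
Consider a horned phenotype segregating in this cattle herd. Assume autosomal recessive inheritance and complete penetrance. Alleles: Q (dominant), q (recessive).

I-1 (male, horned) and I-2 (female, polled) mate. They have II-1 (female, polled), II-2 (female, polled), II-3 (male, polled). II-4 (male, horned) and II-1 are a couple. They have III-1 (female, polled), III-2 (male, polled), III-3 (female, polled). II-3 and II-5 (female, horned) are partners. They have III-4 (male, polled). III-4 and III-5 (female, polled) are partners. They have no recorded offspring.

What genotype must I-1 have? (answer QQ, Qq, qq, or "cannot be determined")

qq

I-1 is horned, so I-1 is qq.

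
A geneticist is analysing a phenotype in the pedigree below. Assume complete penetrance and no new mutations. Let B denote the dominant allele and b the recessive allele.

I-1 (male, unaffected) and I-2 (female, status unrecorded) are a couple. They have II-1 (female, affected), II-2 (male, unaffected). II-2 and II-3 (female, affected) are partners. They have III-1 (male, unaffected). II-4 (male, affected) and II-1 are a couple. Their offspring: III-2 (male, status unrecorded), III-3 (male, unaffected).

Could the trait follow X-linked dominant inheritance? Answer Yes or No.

Yes

A consistent assignment under X-linked dominant exists: I-1 X^b Y, I-2 X^B X^b, II-1 X^B X^b, II-2 X^b Y, II-3 X^B X^b, II-4 X^B Y, III-1 X^b Y, III-2 X^B Y, III-3 X^b Y.
In this assignment every recorded phenotype matches its genotype and every non-founder's genotype is obtainable from its parents' genotypes, so the pedigree is consistent.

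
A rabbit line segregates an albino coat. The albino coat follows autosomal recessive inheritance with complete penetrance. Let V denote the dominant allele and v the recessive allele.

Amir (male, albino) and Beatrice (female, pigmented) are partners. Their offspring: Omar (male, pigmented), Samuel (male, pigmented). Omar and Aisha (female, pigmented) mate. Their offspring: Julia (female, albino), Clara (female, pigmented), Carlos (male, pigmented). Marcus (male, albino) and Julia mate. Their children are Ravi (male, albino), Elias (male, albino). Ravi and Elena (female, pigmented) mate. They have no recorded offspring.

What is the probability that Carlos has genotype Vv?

Omar is pigmented so carries V and received v from Amir (vv), so Omar is Vv.
Aisha is pigmented so carries V and passed v to Julia (vv), so Aisha is Vv.
Their cross gives offspring ratios 1/4 VV : 1/2 Vv : 1/4 vv. Conditioning on Carlos being pigmented, P(Vv) = 1/2 / 3/4 = 2/3.

2/3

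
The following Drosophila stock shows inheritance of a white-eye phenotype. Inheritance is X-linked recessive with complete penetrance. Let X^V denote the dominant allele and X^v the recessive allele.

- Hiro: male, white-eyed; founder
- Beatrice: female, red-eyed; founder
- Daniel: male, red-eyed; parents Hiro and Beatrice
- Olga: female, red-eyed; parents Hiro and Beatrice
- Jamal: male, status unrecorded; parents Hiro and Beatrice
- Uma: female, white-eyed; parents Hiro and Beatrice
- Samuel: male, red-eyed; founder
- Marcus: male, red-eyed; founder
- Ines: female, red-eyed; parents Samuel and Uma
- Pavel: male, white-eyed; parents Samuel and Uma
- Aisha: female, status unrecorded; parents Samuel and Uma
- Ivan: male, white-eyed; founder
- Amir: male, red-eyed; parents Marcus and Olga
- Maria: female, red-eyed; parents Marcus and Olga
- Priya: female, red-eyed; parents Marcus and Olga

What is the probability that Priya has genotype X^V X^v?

Marcus is red-eyed, so Marcus is X^V Y.
Olga is red-eyed so carries V and received v from Hiro (X^v Y), so Olga is X^V X^v.
Their cross gives offspring ratios 1/2 X^V X^V : 1/2 X^V X^v. Conditioning on Priya being red-eyed, P(X^V X^v) = 1/2 / 1 = 1/2.

1/2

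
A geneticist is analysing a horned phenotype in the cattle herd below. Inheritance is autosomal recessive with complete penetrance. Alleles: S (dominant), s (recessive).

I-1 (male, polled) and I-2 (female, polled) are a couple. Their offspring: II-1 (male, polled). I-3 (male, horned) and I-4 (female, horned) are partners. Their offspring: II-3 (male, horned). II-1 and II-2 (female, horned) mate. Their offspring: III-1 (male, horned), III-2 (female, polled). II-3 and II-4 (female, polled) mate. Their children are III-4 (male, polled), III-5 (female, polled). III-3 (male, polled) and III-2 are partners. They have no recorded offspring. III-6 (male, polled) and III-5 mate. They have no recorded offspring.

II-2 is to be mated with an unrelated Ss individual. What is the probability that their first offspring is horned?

1/2

II-2 is horned, so II-2 is ss.
The cross gives 1/2 Ss : 1/2 ss, so P(offspring is horned) = 1/2.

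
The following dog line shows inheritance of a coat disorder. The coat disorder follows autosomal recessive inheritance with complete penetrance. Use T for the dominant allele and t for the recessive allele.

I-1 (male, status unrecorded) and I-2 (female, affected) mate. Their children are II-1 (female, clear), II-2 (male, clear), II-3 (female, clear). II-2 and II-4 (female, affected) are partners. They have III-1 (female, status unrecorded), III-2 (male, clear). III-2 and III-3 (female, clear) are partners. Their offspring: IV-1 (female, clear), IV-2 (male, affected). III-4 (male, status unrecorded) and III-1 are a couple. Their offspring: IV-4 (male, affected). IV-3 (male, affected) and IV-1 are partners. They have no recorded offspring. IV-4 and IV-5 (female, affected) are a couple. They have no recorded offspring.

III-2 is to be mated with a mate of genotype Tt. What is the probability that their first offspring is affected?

III-2 is clear so carries T and received t from II-4 (tt), so III-2 is Tt.
The cross gives 1/4 TT : 1/2 Tt : 1/4 tt, so P(offspring is affected) = 1/4.

1/4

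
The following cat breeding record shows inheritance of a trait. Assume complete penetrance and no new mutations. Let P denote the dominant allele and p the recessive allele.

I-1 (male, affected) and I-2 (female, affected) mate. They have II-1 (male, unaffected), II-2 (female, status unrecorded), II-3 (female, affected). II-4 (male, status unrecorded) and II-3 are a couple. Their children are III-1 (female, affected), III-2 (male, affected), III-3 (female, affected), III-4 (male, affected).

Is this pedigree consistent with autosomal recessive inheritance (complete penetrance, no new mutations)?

No

Under autosomal recessive, II-1 (unaffected, male) cannot arise from I-1 (affected) × I-2 (affected).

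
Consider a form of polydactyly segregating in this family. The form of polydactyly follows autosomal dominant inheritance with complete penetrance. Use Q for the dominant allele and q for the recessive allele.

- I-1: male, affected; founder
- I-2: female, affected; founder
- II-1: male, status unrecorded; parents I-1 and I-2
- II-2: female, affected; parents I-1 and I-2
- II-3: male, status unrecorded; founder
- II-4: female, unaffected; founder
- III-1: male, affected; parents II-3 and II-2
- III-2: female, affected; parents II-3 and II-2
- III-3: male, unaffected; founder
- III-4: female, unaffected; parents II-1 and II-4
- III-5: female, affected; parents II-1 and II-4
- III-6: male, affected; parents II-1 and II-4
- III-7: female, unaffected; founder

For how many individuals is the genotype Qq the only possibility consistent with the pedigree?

Obligate heterozygotes: II-1 passed Q to III-5 (Qq, whose q came from II-4) and passed q to III-4 (qq), so II-1 is Qq; III-5 is affected so carries Q and received q from II-4 (qq), so III-5 is Qq; III-6 is affected so carries Q and received q from II-4 (qq), so III-6 is Qq.
Every other individual is either homozygous by phenotype or has at least one consistent homozygous assignment, so the count is 3.

3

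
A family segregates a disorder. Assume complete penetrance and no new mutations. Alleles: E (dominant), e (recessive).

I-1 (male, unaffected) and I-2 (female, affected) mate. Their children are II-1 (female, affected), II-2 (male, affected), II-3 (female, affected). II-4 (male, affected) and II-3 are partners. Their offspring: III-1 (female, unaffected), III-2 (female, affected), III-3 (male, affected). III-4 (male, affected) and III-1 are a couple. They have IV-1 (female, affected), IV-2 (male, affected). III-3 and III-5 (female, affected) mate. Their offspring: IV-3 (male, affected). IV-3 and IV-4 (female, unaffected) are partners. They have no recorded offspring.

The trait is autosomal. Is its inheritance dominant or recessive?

dominant

II-4 and II-3 are both affected yet have an unaffected child III-1. Under a recessive model two affected parents are homozygous and every child would be affected, so the trait cannot be recessive.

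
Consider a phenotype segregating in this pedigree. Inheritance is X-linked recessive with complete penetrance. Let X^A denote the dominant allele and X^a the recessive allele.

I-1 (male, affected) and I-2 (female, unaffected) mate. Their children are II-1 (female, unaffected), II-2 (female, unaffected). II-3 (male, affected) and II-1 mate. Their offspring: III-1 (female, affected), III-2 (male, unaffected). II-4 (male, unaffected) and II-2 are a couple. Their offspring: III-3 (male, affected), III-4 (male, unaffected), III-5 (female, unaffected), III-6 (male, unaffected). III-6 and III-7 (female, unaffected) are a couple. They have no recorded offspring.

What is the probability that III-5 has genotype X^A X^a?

II-4 is unaffected, so II-4 is X^A Y.
II-2 is unaffected so carries A and received a from I-1 (X^a Y), so II-2 is X^A X^a.
Their cross gives offspring ratios 1/2 X^A X^A : 1/2 X^A X^a. Conditioning on III-5 being unaffected, P(X^A X^a) = 1/2 / 1 = 1/2.

1/2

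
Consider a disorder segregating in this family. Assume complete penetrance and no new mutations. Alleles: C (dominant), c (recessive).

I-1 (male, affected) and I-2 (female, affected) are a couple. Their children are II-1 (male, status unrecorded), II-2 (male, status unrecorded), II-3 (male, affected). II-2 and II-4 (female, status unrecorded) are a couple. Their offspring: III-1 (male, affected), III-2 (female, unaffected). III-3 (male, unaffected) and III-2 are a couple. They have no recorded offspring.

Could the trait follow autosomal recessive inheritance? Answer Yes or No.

A consistent assignment under autosomal recessive exists: I-1 cc, I-2 cc, II-1 cc, II-2 cc, II-3 cc, II-4 Cc, III-1 cc, III-2 Cc, III-3 CC.
In this assignment every recorded phenotype matches its genotype and every non-founder's genotype is obtainable from its parents' genotypes, so the pedigree is consistent.

Yes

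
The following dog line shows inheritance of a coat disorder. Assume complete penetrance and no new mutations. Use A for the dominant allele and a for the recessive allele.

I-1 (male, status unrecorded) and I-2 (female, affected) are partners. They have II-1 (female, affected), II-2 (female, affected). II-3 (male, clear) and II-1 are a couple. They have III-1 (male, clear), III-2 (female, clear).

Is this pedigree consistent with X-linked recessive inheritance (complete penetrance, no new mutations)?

No

Under X-linked recessive, III-1 (clear, male) cannot arise from II-3 (clear) × II-1 (affected).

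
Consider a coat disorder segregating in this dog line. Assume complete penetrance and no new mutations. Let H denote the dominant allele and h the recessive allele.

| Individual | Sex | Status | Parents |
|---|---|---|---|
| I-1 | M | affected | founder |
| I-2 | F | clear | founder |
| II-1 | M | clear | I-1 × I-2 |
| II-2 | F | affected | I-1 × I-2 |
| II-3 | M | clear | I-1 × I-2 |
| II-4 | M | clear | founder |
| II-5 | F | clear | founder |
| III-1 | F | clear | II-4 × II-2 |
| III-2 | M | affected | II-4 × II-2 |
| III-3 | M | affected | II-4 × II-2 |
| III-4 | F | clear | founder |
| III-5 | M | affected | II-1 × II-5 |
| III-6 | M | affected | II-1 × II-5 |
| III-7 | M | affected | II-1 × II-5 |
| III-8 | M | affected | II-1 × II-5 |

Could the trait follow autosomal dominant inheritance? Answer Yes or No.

Under autosomal dominant, III-5 (affected, male) cannot arise from II-1 (clear) × II-5 (clear).

No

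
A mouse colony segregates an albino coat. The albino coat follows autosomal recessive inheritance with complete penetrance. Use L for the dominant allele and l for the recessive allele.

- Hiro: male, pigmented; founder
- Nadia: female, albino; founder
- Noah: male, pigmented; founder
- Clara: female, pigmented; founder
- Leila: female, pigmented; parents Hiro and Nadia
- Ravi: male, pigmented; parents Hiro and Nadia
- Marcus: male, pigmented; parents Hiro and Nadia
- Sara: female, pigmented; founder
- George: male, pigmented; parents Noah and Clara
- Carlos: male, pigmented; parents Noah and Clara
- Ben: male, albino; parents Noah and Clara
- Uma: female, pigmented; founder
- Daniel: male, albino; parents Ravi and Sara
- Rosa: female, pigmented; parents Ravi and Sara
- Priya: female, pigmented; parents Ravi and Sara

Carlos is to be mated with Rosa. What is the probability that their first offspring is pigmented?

8/9

Noah is pigmented so carries L and passed l to Ben (ll), so Noah is Ll.
Clara is pigmented so carries L and passed l to Ben (ll), so Clara is Ll.
Carlos is a pigmented offspring of Noah (Ll) × Clara (Ll), whose cross gives 1/4 LL : 1/2 Ll : 1/4 ll; conditioning on being pigmented, Carlos is LL with probability 1/3, Ll with probability 2/3.
Ravi is pigmented so carries L and received l from Nadia (ll), so Ravi is Ll.
Sara is pigmented so carries L and passed l to Daniel (ll), so Sara is Ll.
Rosa is a pigmented offspring of Ravi (Ll) × Sara (Ll), whose cross gives 1/4 LL : 1/2 Ll : 1/4 ll; conditioning on being pigmented, Rosa is LL with probability 1/3, Ll with probability 2/3.
Summing over parental genotype combinations, P(offspring is pigmented) = 1/9·1 + 2/9·1 + 2/9·1 + 4/9·3/4 = 8/9.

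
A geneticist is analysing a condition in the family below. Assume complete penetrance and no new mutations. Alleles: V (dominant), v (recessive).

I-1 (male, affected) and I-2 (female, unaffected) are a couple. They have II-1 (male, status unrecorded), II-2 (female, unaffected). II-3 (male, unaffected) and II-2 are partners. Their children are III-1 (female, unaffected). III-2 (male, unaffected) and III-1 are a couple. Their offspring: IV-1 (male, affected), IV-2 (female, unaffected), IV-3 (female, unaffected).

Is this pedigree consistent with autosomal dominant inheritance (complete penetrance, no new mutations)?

Under autosomal dominant, IV-1 (affected, male) cannot arise from III-2 (unaffected) × III-1 (unaffected).

No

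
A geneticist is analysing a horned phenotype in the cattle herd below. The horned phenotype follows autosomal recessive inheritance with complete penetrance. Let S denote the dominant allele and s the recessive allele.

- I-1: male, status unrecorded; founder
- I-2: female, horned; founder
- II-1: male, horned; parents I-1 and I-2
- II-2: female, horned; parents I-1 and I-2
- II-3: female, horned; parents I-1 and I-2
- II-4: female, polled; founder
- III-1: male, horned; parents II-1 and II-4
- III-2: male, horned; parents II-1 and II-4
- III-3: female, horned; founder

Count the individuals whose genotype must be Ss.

1

Obligate heterozygotes: II-4 is polled so carries S and passed s to III-1 (ss), so II-4 is Ss.
Every other individual is either homozygous by phenotype or has at least one consistent homozygous assignment, so the count is 1.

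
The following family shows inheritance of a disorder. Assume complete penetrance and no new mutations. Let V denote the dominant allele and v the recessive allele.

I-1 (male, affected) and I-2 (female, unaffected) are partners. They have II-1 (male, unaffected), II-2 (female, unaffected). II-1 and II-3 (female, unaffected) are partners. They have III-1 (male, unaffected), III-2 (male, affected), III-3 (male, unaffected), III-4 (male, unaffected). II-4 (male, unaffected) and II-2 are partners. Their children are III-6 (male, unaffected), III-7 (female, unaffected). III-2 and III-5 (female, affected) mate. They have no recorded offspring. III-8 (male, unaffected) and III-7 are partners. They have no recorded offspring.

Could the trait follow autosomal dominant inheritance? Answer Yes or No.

Under autosomal dominant, III-2 (affected, male) cannot arise from II-1 (unaffected) × II-3 (unaffected).

No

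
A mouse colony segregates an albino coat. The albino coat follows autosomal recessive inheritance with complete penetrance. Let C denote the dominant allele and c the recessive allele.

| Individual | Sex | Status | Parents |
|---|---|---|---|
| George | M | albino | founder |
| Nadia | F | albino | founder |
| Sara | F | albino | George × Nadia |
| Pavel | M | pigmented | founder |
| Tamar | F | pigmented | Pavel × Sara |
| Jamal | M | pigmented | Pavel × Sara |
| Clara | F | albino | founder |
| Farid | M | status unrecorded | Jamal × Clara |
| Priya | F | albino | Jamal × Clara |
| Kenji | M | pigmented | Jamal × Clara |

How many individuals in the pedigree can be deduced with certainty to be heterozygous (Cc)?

3

Obligate heterozygotes: Tamar is pigmented so carries C and received c from Sara (cc), so Tamar is Cc; Jamal is pigmented so carries C and received c from Sara (cc), so Jamal is Cc; Kenji is pigmented so carries C and received c from Clara (cc), so Kenji is Cc.
Every other individual is either homozygous by phenotype or has at least one consistent homozygous assignment, so the count is 3.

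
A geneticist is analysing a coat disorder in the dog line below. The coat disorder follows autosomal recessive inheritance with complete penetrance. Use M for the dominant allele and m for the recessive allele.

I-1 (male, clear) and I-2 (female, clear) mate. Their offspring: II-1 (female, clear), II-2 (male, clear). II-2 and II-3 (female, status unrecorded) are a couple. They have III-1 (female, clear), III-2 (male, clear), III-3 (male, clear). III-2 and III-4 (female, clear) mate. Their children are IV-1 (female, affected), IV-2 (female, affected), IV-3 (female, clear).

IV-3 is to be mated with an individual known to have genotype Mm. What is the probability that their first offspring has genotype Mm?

1/2

III-2 is clear so carries M and passed m to IV-1 (mm), so III-2 is Mm.
III-4 is clear so carries M and passed m to IV-1 (mm), so III-4 is Mm.
IV-3 is a clear offspring of III-2 (Mm) × III-4 (Mm), whose cross gives 1/4 MM : 1/2 Mm : 1/4 mm; conditioning on being clear, IV-3 is MM with probability 1/3, Mm with probability 2/3.
Summing over parental genotype combinations, P(offspring has genotype Mm) = 1/3·1/2 + 2/3·1/2 = 1/2.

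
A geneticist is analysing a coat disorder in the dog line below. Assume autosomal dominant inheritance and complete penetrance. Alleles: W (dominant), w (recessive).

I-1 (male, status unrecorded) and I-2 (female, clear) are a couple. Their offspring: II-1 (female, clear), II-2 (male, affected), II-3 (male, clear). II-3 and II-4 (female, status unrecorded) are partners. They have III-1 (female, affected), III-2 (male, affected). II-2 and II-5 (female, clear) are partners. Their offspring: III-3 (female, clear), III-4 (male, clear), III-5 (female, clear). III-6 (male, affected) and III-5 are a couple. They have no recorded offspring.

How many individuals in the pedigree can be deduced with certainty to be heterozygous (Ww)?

4

Obligate heterozygotes: I-1 passed W to II-2 (Ww, whose w came from I-2) and passed w to II-1 (ww), so I-1 is Ww; II-2 is affected so carries W and received w from I-2 (ww), so II-2 is Ww; III-1 is affected so carries W and received w from II-3 (ww), so III-1 is Ww; III-2 is affected so carries W and received w from II-3 (ww), so III-2 is Ww.
Every other individual is either homozygous by phenotype or has at least one consistent homozygous assignment, so the count is 4.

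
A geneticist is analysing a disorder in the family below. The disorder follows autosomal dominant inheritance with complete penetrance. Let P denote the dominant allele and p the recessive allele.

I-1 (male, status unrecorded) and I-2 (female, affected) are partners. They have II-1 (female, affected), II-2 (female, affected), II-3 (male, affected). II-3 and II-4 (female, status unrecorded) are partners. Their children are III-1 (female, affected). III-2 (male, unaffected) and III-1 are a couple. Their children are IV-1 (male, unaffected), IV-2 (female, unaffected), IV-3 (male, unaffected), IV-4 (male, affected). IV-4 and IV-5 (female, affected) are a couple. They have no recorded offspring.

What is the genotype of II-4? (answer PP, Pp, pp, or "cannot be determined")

II-4's phenotype is unrecorded, and no parent or child forces a single allele at both positions; consistent genotype assignments exist with II-4 as PP or Pp or pp.

cannot be determined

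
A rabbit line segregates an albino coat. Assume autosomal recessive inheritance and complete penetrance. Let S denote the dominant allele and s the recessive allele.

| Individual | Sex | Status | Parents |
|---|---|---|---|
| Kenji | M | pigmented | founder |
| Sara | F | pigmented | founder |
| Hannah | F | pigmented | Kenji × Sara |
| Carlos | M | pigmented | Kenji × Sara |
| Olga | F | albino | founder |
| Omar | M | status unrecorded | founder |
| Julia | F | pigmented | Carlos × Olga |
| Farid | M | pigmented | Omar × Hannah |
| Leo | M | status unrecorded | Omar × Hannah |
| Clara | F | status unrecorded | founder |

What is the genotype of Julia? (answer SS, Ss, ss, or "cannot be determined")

Ss

From phenotype alone, Julia is SS or Ss.
Julia is pigmented so carries S and received s from Olga (ss), so Julia is Ss.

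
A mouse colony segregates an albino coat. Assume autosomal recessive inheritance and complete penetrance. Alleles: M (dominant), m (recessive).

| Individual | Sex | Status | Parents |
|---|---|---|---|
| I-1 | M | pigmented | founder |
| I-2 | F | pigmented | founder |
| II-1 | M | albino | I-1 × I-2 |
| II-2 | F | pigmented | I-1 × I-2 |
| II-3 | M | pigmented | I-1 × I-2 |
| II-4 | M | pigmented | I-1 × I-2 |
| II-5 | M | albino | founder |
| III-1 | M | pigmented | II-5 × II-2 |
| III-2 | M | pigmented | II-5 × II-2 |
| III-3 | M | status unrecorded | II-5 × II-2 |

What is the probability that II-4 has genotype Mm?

2/3

I-1 is pigmented so carries M and passed m to II-1 (mm), so I-1 is Mm.
I-2 is pigmented so carries M and passed m to II-1 (mm), so I-2 is Mm.
Their cross gives offspring ratios 1/4 MM : 1/2 Mm : 1/4 mm. Conditioning on II-4 being pigmented, P(Mm) = 1/2 / 3/4 = 2/3.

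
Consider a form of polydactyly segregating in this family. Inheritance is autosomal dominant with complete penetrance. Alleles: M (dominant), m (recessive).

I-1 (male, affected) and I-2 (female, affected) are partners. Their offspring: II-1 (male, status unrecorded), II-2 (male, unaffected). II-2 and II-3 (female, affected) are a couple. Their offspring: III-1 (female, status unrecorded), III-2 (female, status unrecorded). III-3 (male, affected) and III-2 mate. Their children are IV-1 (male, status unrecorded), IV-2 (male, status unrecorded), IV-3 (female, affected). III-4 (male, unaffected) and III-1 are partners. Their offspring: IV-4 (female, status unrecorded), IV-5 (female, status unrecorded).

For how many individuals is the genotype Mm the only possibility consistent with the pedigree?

Obligate heterozygotes: I-1 is affected so carries M and passed m to II-2 (mm), so I-1 is Mm; I-2 is affected so carries M and passed m to II-2 (mm), so I-2 is Mm.
Every other individual is either homozygous by phenotype or has at least one consistent homozygous assignment, so the count is 2.

2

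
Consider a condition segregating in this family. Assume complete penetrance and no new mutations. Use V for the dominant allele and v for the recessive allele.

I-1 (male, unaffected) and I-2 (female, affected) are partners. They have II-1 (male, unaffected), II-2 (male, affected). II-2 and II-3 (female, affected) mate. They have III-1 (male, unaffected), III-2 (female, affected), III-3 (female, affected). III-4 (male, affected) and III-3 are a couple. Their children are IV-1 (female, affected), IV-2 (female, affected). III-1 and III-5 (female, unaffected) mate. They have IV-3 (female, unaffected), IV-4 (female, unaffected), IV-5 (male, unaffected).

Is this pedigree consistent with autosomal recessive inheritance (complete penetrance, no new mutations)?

No

Under autosomal recessive, III-1 (unaffected, male) cannot arise from II-2 (affected) × II-3 (affected).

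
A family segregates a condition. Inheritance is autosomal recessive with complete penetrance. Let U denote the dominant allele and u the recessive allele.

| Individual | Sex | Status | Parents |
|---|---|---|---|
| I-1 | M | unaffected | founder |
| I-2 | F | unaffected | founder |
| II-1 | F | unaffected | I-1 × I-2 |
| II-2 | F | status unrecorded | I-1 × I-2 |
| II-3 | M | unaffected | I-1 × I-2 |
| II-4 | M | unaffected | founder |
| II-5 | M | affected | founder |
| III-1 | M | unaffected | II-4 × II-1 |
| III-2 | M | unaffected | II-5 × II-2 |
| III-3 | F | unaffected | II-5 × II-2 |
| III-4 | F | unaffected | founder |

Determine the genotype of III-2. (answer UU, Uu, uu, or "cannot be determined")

From phenotype alone, III-2 is UU or Uu.
III-2 is unaffected so carries U and received u from II-5 (uu), so III-2 is Uu.

Uu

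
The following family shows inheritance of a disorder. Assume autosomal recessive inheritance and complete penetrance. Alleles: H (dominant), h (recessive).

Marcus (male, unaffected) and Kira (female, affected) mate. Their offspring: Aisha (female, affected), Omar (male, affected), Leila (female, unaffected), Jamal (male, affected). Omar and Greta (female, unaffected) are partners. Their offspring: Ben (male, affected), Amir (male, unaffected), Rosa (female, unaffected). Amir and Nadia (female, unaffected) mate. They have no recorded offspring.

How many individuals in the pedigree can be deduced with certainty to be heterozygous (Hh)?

5

Obligate heterozygotes: Marcus is unaffected so carries H and passed h to Aisha (hh), so Marcus is Hh; Leila is unaffected so carries H and received h from Kira (hh), so Leila is Hh; Greta is unaffected so carries H and passed h to Ben (hh), so Greta is Hh; Amir is unaffected so carries H and received h from Omar (hh), so Amir is Hh; Rosa is unaffected so carries H and received h from Omar (hh), so Rosa is Hh.
Every other individual is either homozygous by phenotype or has at least one consistent homozygous assignment, so the count is 5.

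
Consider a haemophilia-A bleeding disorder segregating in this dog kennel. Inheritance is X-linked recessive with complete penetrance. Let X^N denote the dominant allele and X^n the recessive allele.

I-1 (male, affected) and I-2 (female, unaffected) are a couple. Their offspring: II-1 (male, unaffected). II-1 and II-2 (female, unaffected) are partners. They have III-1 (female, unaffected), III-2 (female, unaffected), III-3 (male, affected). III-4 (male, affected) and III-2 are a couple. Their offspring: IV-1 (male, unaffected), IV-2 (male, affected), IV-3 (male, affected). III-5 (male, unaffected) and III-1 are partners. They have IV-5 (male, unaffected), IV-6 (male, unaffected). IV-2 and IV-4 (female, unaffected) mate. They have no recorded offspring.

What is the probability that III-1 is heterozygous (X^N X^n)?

1/5

II-1 is unaffected, so II-1 is X^N Y.
II-2 is unaffected so carries N and passed n to III-2 (X^N X^n, whose N came from II-1), so II-2 is X^N X^n.
Their cross gives offspring ratios 1/2 X^N X^N : 1/2 X^N X^n. Conditioning on III-1 being unaffected, P(X^N X^n) = 1/2 / 1 = 1/2 before taking III-1's own offspring into account.
III-5 is unaffected, so III-5 is X^N Y.
Now use III-1's offspring. Probability of each recorded status — unaffected son IV-5: 1/2 if III-1 is X^N X^n, 1 if X^N X^N; unaffected son IV-6: 1/2 if III-1 is X^N X^n, 1 if X^N X^N.
Bayes: P(X^N X^n) = 1/2·1/4 / (1/2·1/4 + 1/2·1) = 1/5.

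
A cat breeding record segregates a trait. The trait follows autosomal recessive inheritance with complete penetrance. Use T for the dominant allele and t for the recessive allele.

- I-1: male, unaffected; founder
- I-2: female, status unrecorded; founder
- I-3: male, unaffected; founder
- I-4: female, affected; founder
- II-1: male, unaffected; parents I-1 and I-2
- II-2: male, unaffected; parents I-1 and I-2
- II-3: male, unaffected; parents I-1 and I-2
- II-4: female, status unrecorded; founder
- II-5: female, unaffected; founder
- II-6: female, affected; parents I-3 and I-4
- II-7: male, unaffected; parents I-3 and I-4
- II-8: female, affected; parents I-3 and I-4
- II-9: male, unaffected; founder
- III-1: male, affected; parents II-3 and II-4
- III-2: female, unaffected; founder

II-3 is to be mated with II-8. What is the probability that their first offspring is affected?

1/2

II-3 is unaffected so carries T and passed t to III-1 (tt), so II-3 is Tt.
II-8 is affected, so II-8 is tt.
The cross gives 1/2 Tt : 1/2 tt, so P(offspring is affected) = 1/2.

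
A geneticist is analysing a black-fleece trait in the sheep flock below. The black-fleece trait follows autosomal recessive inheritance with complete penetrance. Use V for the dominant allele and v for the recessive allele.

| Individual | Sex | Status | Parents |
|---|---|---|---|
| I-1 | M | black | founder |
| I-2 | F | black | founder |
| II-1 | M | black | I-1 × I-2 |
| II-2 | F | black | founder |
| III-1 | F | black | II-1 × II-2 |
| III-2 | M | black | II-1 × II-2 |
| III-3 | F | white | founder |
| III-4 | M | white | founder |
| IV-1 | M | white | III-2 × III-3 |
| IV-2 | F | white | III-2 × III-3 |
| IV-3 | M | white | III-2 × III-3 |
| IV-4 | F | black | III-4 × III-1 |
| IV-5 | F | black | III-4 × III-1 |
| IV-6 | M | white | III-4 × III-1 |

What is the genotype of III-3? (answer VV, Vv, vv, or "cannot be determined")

cannot be determined

III-3's phenotype allows VV or Vv, and no parent or child forces a single allele at both positions; consistent genotype assignments exist with III-3 as VV or Vv.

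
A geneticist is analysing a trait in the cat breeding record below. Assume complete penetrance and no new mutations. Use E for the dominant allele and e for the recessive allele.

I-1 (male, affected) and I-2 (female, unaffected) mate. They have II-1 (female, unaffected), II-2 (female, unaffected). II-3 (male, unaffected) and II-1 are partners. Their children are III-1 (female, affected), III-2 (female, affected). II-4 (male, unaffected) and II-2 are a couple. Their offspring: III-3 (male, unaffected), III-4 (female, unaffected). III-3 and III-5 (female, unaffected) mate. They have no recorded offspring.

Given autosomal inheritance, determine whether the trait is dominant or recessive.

II-3 and II-1 are both unaffected yet have an affected child III-1. Under dominance, an affected child requires at least one affected parent, so the trait cannot be dominant.

recessive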